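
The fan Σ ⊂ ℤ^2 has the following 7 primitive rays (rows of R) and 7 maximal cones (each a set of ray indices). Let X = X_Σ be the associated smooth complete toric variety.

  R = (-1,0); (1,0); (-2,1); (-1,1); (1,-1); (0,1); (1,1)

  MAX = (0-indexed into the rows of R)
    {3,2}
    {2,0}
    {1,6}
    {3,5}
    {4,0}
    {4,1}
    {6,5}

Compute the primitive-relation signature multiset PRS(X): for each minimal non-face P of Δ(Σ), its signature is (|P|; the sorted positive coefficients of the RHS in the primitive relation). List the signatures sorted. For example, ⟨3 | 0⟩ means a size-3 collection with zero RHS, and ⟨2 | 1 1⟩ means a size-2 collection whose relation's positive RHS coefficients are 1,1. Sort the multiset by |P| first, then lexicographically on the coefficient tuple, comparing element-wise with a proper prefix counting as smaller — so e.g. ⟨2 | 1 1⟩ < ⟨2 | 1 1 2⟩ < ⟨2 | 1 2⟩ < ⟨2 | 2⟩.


Δ(Σ) — 7 vertices, 14 min non-faces:

  • {0,1}:  v_{0} + v_{1} = 0  →  sig = ⟨2 | 0⟩
  • {3,4}:  v_{3} + v_{4} = 0  →  sig = ⟨2 | 0⟩
  • {0,3}:  v_{0} + v_{3} = v_{2}  →  sig = ⟨2 | 1⟩
  • {0,5}:  v_{0} + v_{5} = v_{3}  →  sig = ⟨2 | 1⟩
  • {0,6}:  v_{0} + v_{6} = v_{5}  →  sig = ⟨2 | 1⟩
  • {1,2}:  v_{1} + v_{2} = v_{3}  →  sig = ⟨2 | 1⟩
  • {1,3}:  v_{1} + v_{3} = v_{5}  →  sig = ⟨2 | 1⟩
  • {1,5}:  v_{1} + v_{5} = v_{6}  →  sig = ⟨2 | 1⟩
  • {2,4}:  v_{2} + v_{4} = v_{0}  →  sig = ⟨2 | 1⟩
  • {4,5}:  v_{4} + v_{5} = v_{1}  →  sig = ⟨2 | 1⟩
  • {2,6}:  v_{2} + v_{6} = v_{3} + v_{5}  →  sig = ⟨2 | 1 1⟩
  • {2,5}:  v_{2} + v_{5} = 2·v_{3}  →  sig = ⟨2 | 2⟩
  • {3,6}:  v_{3} + v_{6} = 2·v_{5}  →  sig = ⟨2 | 2⟩
  • {4,6}:  v_{4} + v_{6} = 2·v_{1}  →  sig = ⟨2 | 2⟩

Signatures (|P|; sorted positive RHS coefficients), sorted:
    |P|=2: 14 collections, coeffs (), (), (1), (1), (1), (1), (1), (1), (1), (1), (1,1), (2), (2), (2)


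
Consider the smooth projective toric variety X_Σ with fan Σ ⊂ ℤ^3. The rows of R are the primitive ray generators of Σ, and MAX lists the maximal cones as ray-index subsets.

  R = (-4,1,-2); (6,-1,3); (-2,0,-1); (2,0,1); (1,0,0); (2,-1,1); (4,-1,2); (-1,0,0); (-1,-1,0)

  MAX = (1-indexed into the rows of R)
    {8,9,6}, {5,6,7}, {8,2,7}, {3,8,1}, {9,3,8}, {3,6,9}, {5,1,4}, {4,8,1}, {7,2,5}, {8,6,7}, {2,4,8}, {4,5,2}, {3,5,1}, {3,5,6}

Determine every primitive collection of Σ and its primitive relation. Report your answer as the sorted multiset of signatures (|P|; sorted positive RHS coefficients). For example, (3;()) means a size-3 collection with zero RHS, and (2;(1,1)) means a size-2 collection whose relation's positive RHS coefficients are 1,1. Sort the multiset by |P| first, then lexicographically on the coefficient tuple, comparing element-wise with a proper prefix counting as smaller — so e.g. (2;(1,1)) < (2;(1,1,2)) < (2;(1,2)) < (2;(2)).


Primitive collections (16):

  P = {1,7}:  v_{1} + v_{7} = 0  ⇒ sig = (2;())
  P = {3,4}:  v_{3} + v_{4} = 0  ⇒ sig = (2;())
  P = {5,8}:  v_{5} + v_{8} = 0  ⇒ sig = (2;())
  P = {1,2}:  v_{1} + v_{2} = v_{4}  ⇒ sig = (2;(1))
  P = {1,6}:  v_{1} + v_{6} = v_{3}  ⇒ sig = (2;(1))
  P = {2,3}:  v_{2} + v_{3} = v_{7}  ⇒ sig = (2;(1))
  P = {3,7}:  v_{3} + v_{7} = v_{6}  ⇒ sig = (2;(1))
  P = {4,6}:  v_{4} + v_{6} = v_{7}  ⇒ sig = (2;(1))
  P = {4,7}:  v_{4} + v_{7} = v_{2}  ⇒ sig = (2;(1))
  P = {4,9}:  v_{4} + v_{9} = v_{6} + v_{8}  ⇒ sig = (2;(1,1))
  P = {5,9}:  v_{5} + v_{9} = v_{3} + v_{6}  ⇒ sig = (2;(1,1))
  P = {2,9}:  v_{2} + v_{9} = v_{6} + v_{7} + v_{8}  ⇒ sig = (2;(1,1,1))
  P = {1,9}:  v_{1} + v_{9} = 2·v_{3} + v_{8}  ⇒ sig = (2;(1,2))
  P = {7,9}:  v_{7} + v_{9} = 2·v_{6} + v_{8}  ⇒ sig = (2;(1,2))
  P = {2,6}:  v_{2} + v_{6} = 2·v_{7}  ⇒ sig = (2;(2))
  P = {3,6,8}:  v_{3} + v_{6} + v_{8} = v_{9}  ⇒ sig = (3;(1))

Signatures (|P|; sorted positive RHS coefficients), sorted:
{ (2;()) ×3,  (2;(1)) ×6,  (2;(1,1)) ×2,  (2;(1,1,1)),  (2;(1,2)) ×2,  (2;(2)),  (3;(1)) }


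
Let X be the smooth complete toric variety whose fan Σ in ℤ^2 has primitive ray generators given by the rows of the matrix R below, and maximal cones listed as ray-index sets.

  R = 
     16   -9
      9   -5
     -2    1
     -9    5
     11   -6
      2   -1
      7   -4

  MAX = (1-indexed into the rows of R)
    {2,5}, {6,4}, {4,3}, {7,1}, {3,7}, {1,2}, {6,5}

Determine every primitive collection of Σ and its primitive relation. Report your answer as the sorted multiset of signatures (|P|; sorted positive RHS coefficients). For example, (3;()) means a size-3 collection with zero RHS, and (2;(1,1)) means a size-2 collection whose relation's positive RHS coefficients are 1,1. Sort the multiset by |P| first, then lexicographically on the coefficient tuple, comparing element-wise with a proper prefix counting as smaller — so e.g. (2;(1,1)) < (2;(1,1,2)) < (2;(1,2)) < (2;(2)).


|primitive collections| = 14. Relations:

  {2,4}:  v_{2} + v_{4} = 0  ⇒ sig = (2;())
  {3,6}:  v_{3} + v_{6} = 0  ⇒ sig = (2;())
  {1,4}:  v_{1} + v_{4} = v_{7}  ⇒ sig = (2;(1))
  {2,3}:  v_{2} + v_{3} = v_{7}  ⇒ sig = (2;(1))
  {2,6}:  v_{2} + v_{6} = v_{5}  ⇒ sig = (2;(1))
  {2,7}:  v_{2} + v_{7} = v_{1}  ⇒ sig = (2;(1))
  {3,5}:  v_{3} + v_{5} = v_{2}  ⇒ sig = (2;(1))
  {4,5}:  v_{4} + v_{5} = v_{6}  ⇒ sig = (2;(1))
  {4,7}:  v_{4} + v_{7} = v_{3}  ⇒ sig = (2;(1))
  {6,7}:  v_{6} + v_{7} = v_{2}  ⇒ sig = (2;(1))
  {1,3}:  v_{1} + v_{3} = 2·v_{7}  ⇒ sig = (2;(2))
  {1,6}:  v_{1} + v_{6} = 2·v_{2}  ⇒ sig = (2;(2))
  {5,7}:  v_{5} + v_{7} = 2·v_{2}  ⇒ sig = (2;(2))
  {1,5}:  v_{1} + v_{5} = 3·v_{2}  ⇒ sig = (2;(3))

Signatures (|P|; sorted positive RHS coefficients), sorted:
{ (2;()) ×2,  (2;(1)) ×8,  (2;(2)) ×3,  (2;(3)) }


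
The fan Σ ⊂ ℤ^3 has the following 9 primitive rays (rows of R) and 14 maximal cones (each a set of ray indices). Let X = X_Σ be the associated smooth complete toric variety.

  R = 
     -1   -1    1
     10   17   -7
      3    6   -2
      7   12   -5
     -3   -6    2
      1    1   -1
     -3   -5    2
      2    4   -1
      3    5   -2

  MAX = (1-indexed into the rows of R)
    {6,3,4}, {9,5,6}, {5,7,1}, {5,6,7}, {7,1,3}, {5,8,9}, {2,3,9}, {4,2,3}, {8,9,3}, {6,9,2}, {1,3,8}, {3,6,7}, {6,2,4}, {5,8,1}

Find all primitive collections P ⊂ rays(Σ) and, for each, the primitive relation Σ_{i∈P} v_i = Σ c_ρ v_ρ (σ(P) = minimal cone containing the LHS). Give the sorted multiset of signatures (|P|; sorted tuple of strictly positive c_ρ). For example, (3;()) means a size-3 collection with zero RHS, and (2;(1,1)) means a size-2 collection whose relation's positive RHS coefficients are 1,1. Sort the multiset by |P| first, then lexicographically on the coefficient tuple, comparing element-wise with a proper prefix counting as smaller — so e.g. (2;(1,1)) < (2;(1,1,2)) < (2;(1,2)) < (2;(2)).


|primitive collections| = 17. Relations:

  • {1,6}:  v_{1} + v_{6} = 0  so sig = (2;())
  • {3,5}:  v_{3} + v_{5} = 0  so sig = (2;())
  • {7,9}:  v_{7} + v_{9} = 0  so sig = (2;())
  • {1,9}:  v_{1} + v_{9} = v_{8}  so sig = (2;(1))
  • {2,7}:  v_{2} + v_{7} = v_{4}  so sig = (2;(1))
  • {4,9}:  v_{4} + v_{9} = v_{2}  so sig = (2;(1))
  • {6,8}:  v_{6} + v_{8} = v_{9}  so sig = (2;(1))
  • {7,8}:  v_{7} + v_{8} = v_{1}  so sig = (2;(1))
  • {1,4}:  v_{1} + v_{4} = v_{3} + v_{9}  so sig = (2;(1,1))
  • {4,5}:  v_{4} + v_{5} = v_{6} + v_{9}  so sig = (2;(1,1))
  • {4,7}:  v_{4} + v_{7} = v_{3} + v_{6}  so sig = (2;(1,1))
  • {1,2}:  v_{1} + v_{2} = v_{3} + 2·v_{9}  so sig = (2;(1,2))
  • {2,5}:  v_{2} + v_{5} = v_{6} + 2·v_{9}  so sig = (2;(1,2))
  • {4,8}:  v_{4} + v_{8} = v_{3} + 2·v_{9}  so sig = (2;(1,2))
  • {2,8}:  v_{2} + v_{8} = v_{3} + 3·v_{9}  so sig = (2;(1,3))
  • {3,6,9}:  v_{3} + v_{6} + v_{9} = v_{4}  so sig = (3;(1))
  • {2,3,6}:  v_{2} + v_{3} + v_{6} = 2·v_{4}  so sig = (3;(2))

Sorted signature multiset PRS(X):
[(2;()), (2;()), (2;()), (2;(1)), (2;(1)), (2;(1)), (2;(1)), (2;(1)), (2;(1,1)), (2;(1,1)), (2;(1,1)), (2;(1,2)), (2;(1,2)), (2;(1,2)), (2;(1,3)), (3;(1)), (3;(2))]


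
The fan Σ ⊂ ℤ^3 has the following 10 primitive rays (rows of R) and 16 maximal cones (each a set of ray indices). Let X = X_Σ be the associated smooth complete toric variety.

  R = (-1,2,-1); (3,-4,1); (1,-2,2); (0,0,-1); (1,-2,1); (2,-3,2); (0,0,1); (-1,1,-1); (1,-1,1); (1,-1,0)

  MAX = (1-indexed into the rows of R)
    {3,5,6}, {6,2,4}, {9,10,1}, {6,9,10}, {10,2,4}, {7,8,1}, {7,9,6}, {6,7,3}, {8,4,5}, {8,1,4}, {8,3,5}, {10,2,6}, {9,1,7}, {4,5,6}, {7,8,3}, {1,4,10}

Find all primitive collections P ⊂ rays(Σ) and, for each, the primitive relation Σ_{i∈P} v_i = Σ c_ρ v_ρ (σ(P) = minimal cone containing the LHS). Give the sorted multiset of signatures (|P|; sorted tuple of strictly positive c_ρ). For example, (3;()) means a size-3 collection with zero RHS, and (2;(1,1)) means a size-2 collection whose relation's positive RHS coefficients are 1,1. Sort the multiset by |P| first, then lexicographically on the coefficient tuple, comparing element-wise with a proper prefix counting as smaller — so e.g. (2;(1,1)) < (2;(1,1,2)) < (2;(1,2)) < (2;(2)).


The 22 primitive collections of Σ (r=10, n=3):

  P = {1,5}:  v_{1} + v_{5} = 0 — sig = (2;())
  P = {4,7}:  v_{4} + v_{7} = 0 — sig = (2;())
  P = {8,9}:  v_{8} + v_{9} = 0 — sig = (2;())
  P = {1,3}:  v_{1} + v_{3} = v_{7} — sig = (2;(1))
  P = {1,6}:  v_{1} + v_{6} = v_{9} — sig = (2;(1))
  P = {3,4}:  v_{3} + v_{4} = v_{5} — sig = (2;(1))
  P = {3,10}:  v_{3} + v_{10} = v_{6} — sig = (2;(1))
  P = {4,9}:  v_{4} + v_{9} = v_{10} — sig = (2;(1))
  P = {5,7}:  v_{5} + v_{7} = v_{3} — sig = (2;(1))
  P = {5,9}:  v_{5} + v_{9} = v_{6} — sig = (2;(1))
  P = {6,8}:  v_{6} + v_{8} = v_{5} — sig = (2;(1))
  P = {7,10}:  v_{7} + v_{10} = v_{9} — sig = (2;(1))
  P = {8,10}:  v_{8} + v_{10} = v_{4} — sig = (2;(1))
  P = {2,7}:  v_{2} + v_{7} = v_{6} + v_{10} — sig = (2;(1,1))
  P = {3,9}:  v_{3} + v_{9} = v_{6} + v_{7} — sig = (2;(1,1))
  P = {5,10}:  v_{5} + v_{10} = v_{4} + v_{6} — sig = (2;(1,1))
  P = {2,3}:  v_{2} + v_{3} = v_{4} + 2·v_{6} — sig = (2;(1,2))
  P = {2,8}:  v_{2} + v_{8} = 2·v_{4} + v_{6} — sig = (2;(1,2))
  P = {2,9}:  v_{2} + v_{9} = v_{6} + 2·v_{10} — sig = (2;(1,2))
  P = {1,2}:  v_{1} + v_{2} = 2·v_{10} — sig = (2;(2))
  P = {2,5}:  v_{2} + v_{5} = 2·v_{4} + 2·v_{6} — sig = (2;(2,2))
  P = {4,6,10}:  v_{4} + v_{6} + v_{10} = v_{2} — sig = (3;(1))

Hence PRS(X_Σ) =
    |P|=2: 21 collections, coeffs (), (), (), (1), (1), (1), (1), (1), (1), (1), (1), (1), (1), (1,1), (1,1), (1,1), (1,2), (1,2), (1,2), (2), (2,2)
    |P|=3: 1 collection, coeffs (1)


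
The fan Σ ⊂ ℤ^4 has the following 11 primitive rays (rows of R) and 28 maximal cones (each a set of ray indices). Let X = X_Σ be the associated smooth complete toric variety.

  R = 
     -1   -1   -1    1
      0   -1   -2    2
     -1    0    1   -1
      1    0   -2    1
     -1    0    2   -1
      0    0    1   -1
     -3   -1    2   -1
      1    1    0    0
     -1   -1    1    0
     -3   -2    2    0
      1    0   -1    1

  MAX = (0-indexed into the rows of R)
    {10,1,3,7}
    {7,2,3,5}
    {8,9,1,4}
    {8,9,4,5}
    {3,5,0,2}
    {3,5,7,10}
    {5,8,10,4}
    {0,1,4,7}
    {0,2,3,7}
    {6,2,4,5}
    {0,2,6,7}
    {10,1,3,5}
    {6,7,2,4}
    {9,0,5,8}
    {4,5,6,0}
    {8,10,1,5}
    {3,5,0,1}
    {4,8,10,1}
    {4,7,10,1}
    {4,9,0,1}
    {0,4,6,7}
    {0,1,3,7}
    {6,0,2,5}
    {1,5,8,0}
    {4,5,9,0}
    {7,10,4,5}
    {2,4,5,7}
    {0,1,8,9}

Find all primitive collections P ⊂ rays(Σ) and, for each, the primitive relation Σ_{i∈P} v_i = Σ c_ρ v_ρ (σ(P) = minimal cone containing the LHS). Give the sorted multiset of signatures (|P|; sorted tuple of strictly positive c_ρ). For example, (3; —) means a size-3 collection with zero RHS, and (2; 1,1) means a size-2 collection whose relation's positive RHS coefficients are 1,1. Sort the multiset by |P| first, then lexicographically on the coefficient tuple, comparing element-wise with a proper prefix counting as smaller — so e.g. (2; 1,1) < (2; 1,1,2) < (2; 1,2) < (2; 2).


23 collections generate NE(X_Σ); each relation:

  {2,10}:  v_{2} + v_{10} = 0  ⟹  sig = (2; —)
  {3,4}:  v_{3} + v_{4} = 0  ⟹  sig = (2; —)
  {0,10}:  v_{0} + v_{10} = v_{1}  ⟹  sig = (2; 1)
  {1,2}:  v_{1} + v_{2} = v_{0}  ⟹  sig = (2; 1)
  {3,6}:  v_{3} + v_{6} = v_{0} + v_{2}  ⟹  sig = (2; 1,1)
  {3,8}:  v_{3} + v_{8} = v_{1} + v_{5}  ⟹  sig = (2; 1,1)
  {3,9}:  v_{3} + v_{9} = v_{0} + v_{8}  ⟹  sig = (2; 1,1)
  {6,10}:  v_{6} + v_{10} = v_{0} + v_{4}  ⟹  sig = (2; 1,1)
  {7,8}:  v_{7} + v_{8} = v_{4} + v_{10}  ⟹  sig = (2; 1,1)
  {2,8}:  v_{2} + v_{8} = v_{0} + v_{4} + v_{5}  ⟹  sig = (2; 1,1,1)
  {9,10}:  v_{9} + v_{10} = v_{1} + v_{4} + v_{8}  ⟹  sig = (2; 1,1,1)
  {1,6}:  v_{1} + v_{6} = 2·v_{0} + v_{4}  ⟹  sig = (2; 1,2)
  {7,9}:  v_{7} + v_{9} = v_{1} + 2·v_{4}  ⟹  sig = (2; 1,2)
  {2,9}:  v_{2} + v_{9} = 2·v_{0} + 2·v_{4} + v_{5}  ⟹  sig = (2; 1,2,2)
  {6,8}:  v_{6} + v_{8} = 2·v_{0} + 2·v_{4} + v_{5}  ⟹  sig = (2; 1,2,2)
  {6,9}:  v_{6} + v_{9} = 3·v_{0} + 3·v_{4} + v_{5}  ⟹  sig = (2; 1,3,3)
  {0,5,7}:  v_{0} + v_{5} + v_{7} = 0  ⟹  sig = (3; —)
  {0,2,4}:  v_{0} + v_{2} + v_{4} = v_{6}  ⟹  sig = (3; 1)
  {0,4,8}:  v_{0} + v_{4} + v_{8} = v_{9}  ⟹  sig = (3; 1)
  {1,4,5}:  v_{1} + v_{4} + v_{5} = v_{8}  ⟹  sig = (3; 1)
  {1,5,7}:  v_{1} + v_{5} + v_{7} = v_{10}  ⟹  sig = (3; 1)
  {5,6,7}:  v_{5} + v_{6} + v_{7} = v_{2} + v_{4}  ⟹  sig = (3; 1,1)
  {1,5,9}:  v_{1} + v_{5} + v_{9} = v_{0} + 2·v_{8}  ⟹  sig = (3; 1,2)

so the primitive-relation signature multiset is
    (2; —)
    (2; —)
    (2; 1)
    (2; 1)
    (2; 1,1)
    (2; 1,1)
    (2; 1,1)
    (2; 1,1)
    (2; 1,1)
    (2; 1,1,1)
    (2; 1,1,1)
    (2; 1,2)
    (2; 1,2)
    (2; 1,2,2)
    (2; 1,2,2)
    (2; 1,3,3)
    (3; —)
    (3; 1)
    (3; 1)
    (3; 1)
    (3; 1)
    (3; 1,1)
    (3; 1,2)


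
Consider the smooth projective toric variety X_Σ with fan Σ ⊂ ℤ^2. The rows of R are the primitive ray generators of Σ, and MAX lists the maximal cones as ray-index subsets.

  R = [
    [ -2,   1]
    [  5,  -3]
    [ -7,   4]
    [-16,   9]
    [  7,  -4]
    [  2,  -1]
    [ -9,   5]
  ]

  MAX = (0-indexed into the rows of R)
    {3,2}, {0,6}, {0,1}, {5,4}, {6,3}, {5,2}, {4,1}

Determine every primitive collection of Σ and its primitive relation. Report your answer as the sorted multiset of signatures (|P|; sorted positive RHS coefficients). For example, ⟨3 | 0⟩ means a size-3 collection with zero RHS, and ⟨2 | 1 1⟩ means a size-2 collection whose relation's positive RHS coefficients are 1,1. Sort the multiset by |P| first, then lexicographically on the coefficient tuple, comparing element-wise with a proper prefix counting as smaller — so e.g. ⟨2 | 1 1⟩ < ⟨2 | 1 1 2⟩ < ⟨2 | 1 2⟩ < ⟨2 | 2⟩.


14 minimal non-faces of Δ(Σ) (on 7 rays):

  • {0,5}:  v_{0} + v_{5} = 0  so sig = ⟨2 | 0⟩
  • {2,4}:  v_{2} + v_{4} = 0  so sig = ⟨2 | 0⟩
  • {0,2}:  v_{0} + v_{2} = v_{6}  so sig = ⟨2 | 1⟩
  • {0,4}:  v_{0} + v_{4} = v_{1}  so sig = ⟨2 | 1⟩
  • {1,2}:  v_{1} + v_{2} = v_{0}  so sig = ⟨2 | 1⟩
  • {1,5}:  v_{1} + v_{5} = v_{4}  so sig = ⟨2 | 1⟩
  • {2,6}:  v_{2} + v_{6} = v_{3}  so sig = ⟨2 | 1⟩
  • {3,4}:  v_{3} + v_{4} = v_{6}  so sig = ⟨2 | 1⟩
  • {4,6}:  v_{4} + v_{6} = v_{0}  so sig = ⟨2 | 1⟩
  • {5,6}:  v_{5} + v_{6} = v_{2}  so sig = ⟨2 | 1⟩
  • {1,3}:  v_{1} + v_{3} = v_{0} + v_{6}  so sig = ⟨2 | 1 1⟩
  • {0,3}:  v_{0} + v_{3} = 2·v_{6}  so sig = ⟨2 | 2⟩
  • {1,6}:  v_{1} + v_{6} = 2·v_{0}  so sig = ⟨2 | 2⟩
  • {3,5}:  v_{3} + v_{5} = 2·v_{2}  so sig = ⟨2 | 2⟩

Hence PRS(X_Σ) =
    |P|=2: 14 collections, coeffs (), (), (1), (1), (1), (1), (1), (1), (1), (1), (1,1), (2), (2), (2)


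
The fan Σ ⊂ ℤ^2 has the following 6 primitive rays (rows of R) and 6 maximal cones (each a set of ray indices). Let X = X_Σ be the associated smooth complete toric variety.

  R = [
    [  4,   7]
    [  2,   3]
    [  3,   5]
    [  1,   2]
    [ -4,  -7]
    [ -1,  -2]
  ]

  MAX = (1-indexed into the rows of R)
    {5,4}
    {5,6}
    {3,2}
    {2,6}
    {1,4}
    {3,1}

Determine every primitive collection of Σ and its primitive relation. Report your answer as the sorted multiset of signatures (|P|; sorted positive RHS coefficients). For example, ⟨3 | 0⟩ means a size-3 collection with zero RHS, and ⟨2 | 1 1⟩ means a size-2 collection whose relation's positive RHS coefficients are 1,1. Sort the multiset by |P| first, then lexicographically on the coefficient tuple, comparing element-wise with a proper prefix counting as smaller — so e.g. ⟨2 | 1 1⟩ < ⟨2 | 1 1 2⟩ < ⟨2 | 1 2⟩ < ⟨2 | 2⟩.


The 9 primitive collections of Σ (r=6, n=2):

  • {1,5}:  v_{1} + v_{5} = 0 ; sig = ⟨2 | 0⟩
  • {4,6}:  v_{4} + v_{6} = 0 ; sig = ⟨2 | 0⟩
  • {1,6}:  v_{1} + v_{6} = v_{3} ; sig = ⟨2 | 1⟩
  • {2,4}:  v_{2} + v_{4} = v_{3} ; sig = ⟨2 | 1⟩
  • {3,4}:  v_{3} + v_{4} = v_{1} ; sig = ⟨2 | 1⟩
  • {3,5}:  v_{3} + v_{5} = v_{6} ; sig = ⟨2 | 1⟩
  • {3,6}:  v_{3} + v_{6} = v_{2} ; sig = ⟨2 | 1⟩
  • {1,2}:  v_{1} + v_{2} = 2·v_{3} ; sig = ⟨2 | 2⟩
  • {2,5}:  v_{2} + v_{5} = 2·v_{6} ; sig = ⟨2 | 2⟩

Hence PRS(X_Σ) =
[⟨2 | 0⟩, ⟨2 | 0⟩, ⟨2 | 1⟩, ⟨2 | 1⟩, ⟨2 | 1⟩, ⟨2 | 1⟩, ⟨2 | 1⟩, ⟨2 | 2⟩, ⟨2 | 2⟩]


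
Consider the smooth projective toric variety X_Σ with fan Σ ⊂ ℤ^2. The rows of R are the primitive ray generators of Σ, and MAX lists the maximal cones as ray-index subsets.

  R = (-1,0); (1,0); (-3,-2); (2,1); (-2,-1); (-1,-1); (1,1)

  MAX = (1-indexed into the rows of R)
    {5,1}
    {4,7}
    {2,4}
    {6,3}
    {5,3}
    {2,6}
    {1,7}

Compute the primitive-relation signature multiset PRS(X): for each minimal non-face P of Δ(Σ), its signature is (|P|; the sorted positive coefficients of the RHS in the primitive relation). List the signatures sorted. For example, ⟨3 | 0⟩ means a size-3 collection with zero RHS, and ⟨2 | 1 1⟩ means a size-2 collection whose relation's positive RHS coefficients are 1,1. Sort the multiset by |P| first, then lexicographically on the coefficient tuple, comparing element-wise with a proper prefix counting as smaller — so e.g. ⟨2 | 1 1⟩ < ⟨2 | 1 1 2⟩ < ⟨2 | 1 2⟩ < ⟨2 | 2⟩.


|primitive collections| = 14. Relations:

  {1,2}:  v_{1} + v_{2} = 0  →  sig = ⟨2 | 0⟩
  {4,5}:  v_{4} + v_{5} = 0  →  sig = ⟨2 | 0⟩
  {6,7}:  v_{6} + v_{7} = 0  →  sig = ⟨2 | 0⟩
  {1,4}:  v_{1} + v_{4} = v_{7}  →  sig = ⟨2 | 1⟩
  {1,6}:  v_{1} + v_{6} = v_{5}  →  sig = ⟨2 | 1⟩
  {2,5}:  v_{2} + v_{5} = v_{6}  →  sig = ⟨2 | 1⟩
  {2,7}:  v_{2} + v_{7} = v_{4}  →  sig = ⟨2 | 1⟩
  {3,4}:  v_{3} + v_{4} = v_{6}  →  sig = ⟨2 | 1⟩
  {3,7}:  v_{3} + v_{7} = v_{5}  →  sig = ⟨2 | 1⟩
  {4,6}:  v_{4} + v_{6} = v_{2}  →  sig = ⟨2 | 1⟩
  {5,6}:  v_{5} + v_{6} = v_{3}  →  sig = ⟨2 | 1⟩
  {5,7}:  v_{5} + v_{7} = v_{1}  →  sig = ⟨2 | 1⟩
  {1,3}:  v_{1} + v_{3} = 2·v_{5}  →  sig = ⟨2 | 2⟩
  {2,3}:  v_{2} + v_{3} = 2·v_{6}  →  sig = ⟨2 | 2⟩

Sorted signature multiset PRS(X):
    |P|=2: 14 collections, coeffs (), (), (), (1), (1), (1), (1), (1), (1), (1), (1), (1), (2), (2)


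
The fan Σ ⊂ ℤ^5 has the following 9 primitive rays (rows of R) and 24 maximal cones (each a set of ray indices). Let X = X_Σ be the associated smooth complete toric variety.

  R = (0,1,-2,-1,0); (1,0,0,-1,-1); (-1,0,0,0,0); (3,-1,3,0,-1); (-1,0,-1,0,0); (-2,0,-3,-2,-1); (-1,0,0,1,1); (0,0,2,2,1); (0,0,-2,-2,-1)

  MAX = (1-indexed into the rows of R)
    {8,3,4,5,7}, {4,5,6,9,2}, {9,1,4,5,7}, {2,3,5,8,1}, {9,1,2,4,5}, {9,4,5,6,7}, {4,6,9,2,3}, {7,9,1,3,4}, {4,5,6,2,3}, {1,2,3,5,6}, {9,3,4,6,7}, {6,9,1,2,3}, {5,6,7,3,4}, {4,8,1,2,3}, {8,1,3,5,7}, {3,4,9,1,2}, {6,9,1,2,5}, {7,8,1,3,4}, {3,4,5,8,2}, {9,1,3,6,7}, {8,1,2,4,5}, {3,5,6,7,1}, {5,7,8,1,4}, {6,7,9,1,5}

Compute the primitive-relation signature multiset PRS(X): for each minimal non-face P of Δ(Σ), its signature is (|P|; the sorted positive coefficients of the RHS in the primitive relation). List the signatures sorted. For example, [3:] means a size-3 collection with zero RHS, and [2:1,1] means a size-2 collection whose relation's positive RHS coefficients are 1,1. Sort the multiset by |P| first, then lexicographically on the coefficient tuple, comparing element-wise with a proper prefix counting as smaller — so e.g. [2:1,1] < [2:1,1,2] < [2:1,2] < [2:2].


Δ(Σ) — 9 vertices, 6 min non-faces:

  {2,7}:  v_{2} + v_{7} = 0 — sig = [2:]
  {8,9}:  v_{8} + v_{9} = 0 — sig = [2:]
  {6,8}:  v_{6} + v_{8} = v_{3} + v_{5} — sig = [2:1,1]
  {3,5,9}:  v_{3} + v_{5} + v_{9} = v_{6} — sig = [3:1]
  {1,4,6}:  v_{1} + v_{4} + v_{6} = v_{2} + v_{9} — sig = [3:1,1]
  {1,3,4,5}:  v_{1} + v_{3} + v_{4} + v_{5} = v_{2} — sig = [4:1]

Signatures (|P|; sorted positive RHS coefficients), sorted:
    |P|=2: 3 collections, coeffs (), (), (1,1)
    |P|=3: 2 collections, coeffs (1), (1,1)
    |P|=4: 1 collection, coeffs (1)


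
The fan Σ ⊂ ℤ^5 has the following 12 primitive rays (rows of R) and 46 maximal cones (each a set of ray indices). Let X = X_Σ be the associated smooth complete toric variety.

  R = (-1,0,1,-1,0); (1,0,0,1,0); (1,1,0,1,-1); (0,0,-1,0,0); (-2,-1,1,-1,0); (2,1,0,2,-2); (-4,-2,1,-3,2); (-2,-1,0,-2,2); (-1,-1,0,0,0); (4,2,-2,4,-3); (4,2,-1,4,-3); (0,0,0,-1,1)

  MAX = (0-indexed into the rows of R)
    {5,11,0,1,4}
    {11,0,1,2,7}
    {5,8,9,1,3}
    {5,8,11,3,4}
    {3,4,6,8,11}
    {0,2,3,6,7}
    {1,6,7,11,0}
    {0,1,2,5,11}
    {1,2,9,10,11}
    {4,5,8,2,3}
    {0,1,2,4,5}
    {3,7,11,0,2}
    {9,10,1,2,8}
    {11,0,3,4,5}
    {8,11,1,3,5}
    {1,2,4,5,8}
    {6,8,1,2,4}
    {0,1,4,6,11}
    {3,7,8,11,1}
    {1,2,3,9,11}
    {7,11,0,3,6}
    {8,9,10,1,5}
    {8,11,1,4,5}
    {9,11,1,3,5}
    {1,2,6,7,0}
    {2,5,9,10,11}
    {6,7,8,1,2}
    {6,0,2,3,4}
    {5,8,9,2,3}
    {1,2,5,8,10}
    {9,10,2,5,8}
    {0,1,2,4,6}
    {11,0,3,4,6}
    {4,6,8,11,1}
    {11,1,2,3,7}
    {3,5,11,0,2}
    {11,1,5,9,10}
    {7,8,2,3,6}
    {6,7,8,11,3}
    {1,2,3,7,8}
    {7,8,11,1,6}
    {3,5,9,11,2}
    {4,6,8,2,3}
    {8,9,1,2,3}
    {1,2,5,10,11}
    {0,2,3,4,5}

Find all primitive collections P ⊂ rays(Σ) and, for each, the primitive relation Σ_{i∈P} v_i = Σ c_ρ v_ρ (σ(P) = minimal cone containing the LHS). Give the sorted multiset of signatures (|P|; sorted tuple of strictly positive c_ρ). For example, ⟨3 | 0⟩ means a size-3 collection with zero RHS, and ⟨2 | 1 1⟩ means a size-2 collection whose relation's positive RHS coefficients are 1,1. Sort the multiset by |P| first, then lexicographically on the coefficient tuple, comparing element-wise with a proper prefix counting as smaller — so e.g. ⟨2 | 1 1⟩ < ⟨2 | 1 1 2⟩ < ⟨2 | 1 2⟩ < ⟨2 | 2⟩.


23 collections generate NE(X_Σ); each relation:

  {5,7}:  v_{5} + v_{7} = 0 ; sig = ⟨2 | 0⟩
  {0,8}:  v_{0} + v_{8} = v_{4} ; sig = ⟨2 | 1⟩
  {3,10}:  v_{3} + v_{10} = v_{9} ; sig = ⟨2 | 1⟩
  {4,7}:  v_{4} + v_{7} = v_{6} ; sig = ⟨2 | 1⟩
  {5,6}:  v_{5} + v_{6} = v_{4} ; sig = ⟨2 | 1⟩
  {0,10}:  v_{0} + v_{10} = v_{2} + v_{5} ; sig = ⟨2 | 1 1⟩
  {6,10}:  v_{6} + v_{10} = v_{2} + v_{8} ; sig = ⟨2 | 1 1⟩
  {0,9}:  v_{0} + v_{9} = v_{2} + v_{3} + v_{5} ; sig = ⟨2 | 1 1 1⟩
  {4,10}:  v_{4} + v_{10} = v_{2} + v_{5} + v_{8} ; sig = ⟨2 | 1 1 1⟩
  {6,9}:  v_{6} + v_{9} = v_{2} + v_{3} + v_{8} ; sig = ⟨2 | 1 1 1⟩
  {7,10}:  v_{7} + v_{10} = v_{1} + v_{2} + v_{3} ; sig = ⟨2 | 1 1 1⟩
  {4,9}:  v_{4} + v_{9} = v_{2} + v_{3} + v_{5} + v_{8} ; sig = ⟨2 | 1 1 1 1⟩
  {7,9}:  v_{7} + v_{9} = v_{1} + v_{2} + 2·v_{3} ; sig = ⟨2 | 1 1 2⟩
  {0,1,3}:  v_{0} + v_{1} + v_{3} = 0 ; sig = ⟨3 | 0⟩
  {2,8,11}:  v_{2} + v_{8} + v_{11} = 0 ; sig = ⟨3 | 0⟩
  {1,3,4}:  v_{1} + v_{3} + v_{4} = v_{8} ; sig = ⟨3 | 1⟩
  {2,4,11}:  v_{2} + v_{4} + v_{11} = v_{0} ; sig = ⟨3 | 1⟩
  {1,3,6}:  v_{1} + v_{3} + v_{6} = v_{7} + v_{8} ; sig = ⟨3 | 1 1⟩
  {2,6,11}:  v_{2} + v_{6} + v_{11} = v_{0} + v_{7} ; sig = ⟨3 | 1 1⟩
  {8,10,11}:  v_{8} + v_{10} + v_{11} = v_{1} + v_{3} + v_{5} ; sig = ⟨3 | 1 1 1⟩
  {8,9,11}:  v_{8} + v_{9} + v_{11} = v_{1} + 2·v_{3} + v_{5} ; sig = ⟨3 | 1 1 2⟩
  {1,2,3,5}:  v_{1} + v_{2} + v_{3} + v_{5} = v_{10} ; sig = ⟨4 | 1⟩
  {1,2,5,9}:  v_{1} + v_{2} + v_{5} + v_{9} = 2·v_{10} ; sig = ⟨4 | 2⟩

so the primitive-relation signature multiset is
[⟨2 | 0⟩, ⟨2 | 1⟩, ⟨2 | 1⟩, ⟨2 | 1⟩, ⟨2 | 1⟩, ⟨2 | 1 1⟩, ⟨2 | 1 1⟩, ⟨2 | 1 1 1⟩, ⟨2 | 1 1 1⟩, ⟨2 | 1 1 1⟩, ⟨2 | 1 1 1⟩, ⟨2 | 1 1 1 1⟩, ⟨2 | 1 1 2⟩, ⟨3 | 0⟩, ⟨3 | 0⟩, ⟨3 | 1⟩, ⟨3 | 1⟩, ⟨3 | 1 1⟩, ⟨3 | 1 1⟩, ⟨3 | 1 1 1⟩, ⟨3 | 1 1 2⟩, ⟨4 | 1⟩, ⟨4 | 2⟩]


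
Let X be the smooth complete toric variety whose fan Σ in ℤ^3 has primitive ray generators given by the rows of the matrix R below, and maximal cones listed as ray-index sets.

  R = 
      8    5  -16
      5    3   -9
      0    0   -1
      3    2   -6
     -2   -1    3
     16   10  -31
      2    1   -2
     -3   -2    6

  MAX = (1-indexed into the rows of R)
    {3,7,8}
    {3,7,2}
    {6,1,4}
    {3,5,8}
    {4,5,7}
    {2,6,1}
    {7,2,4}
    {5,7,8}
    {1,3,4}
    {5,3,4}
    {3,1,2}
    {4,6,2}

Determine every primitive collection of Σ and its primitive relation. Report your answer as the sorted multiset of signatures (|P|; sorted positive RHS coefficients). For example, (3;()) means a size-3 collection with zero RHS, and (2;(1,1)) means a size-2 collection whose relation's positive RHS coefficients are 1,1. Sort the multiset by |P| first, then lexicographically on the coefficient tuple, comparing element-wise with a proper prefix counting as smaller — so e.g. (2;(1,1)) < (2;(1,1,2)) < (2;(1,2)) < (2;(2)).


Δ(Σ) — 8 vertices, 14 min non-faces:

  P={4,8}:  v_{4} + v_{8} = 0 — sig = (2;())
  P={2,5}:  v_{2} + v_{5} = v_{4} — sig = (2;(1))
  P={1,8}:  v_{1} + v_{8} = v_{2} + v_{3} — sig = (2;(1,1))
  P={2,8}:  v_{2} + v_{8} = v_{3} + v_{7} — sig = (2;(1,1))
  P={6,8}:  v_{6} + v_{8} = v_{1} + v_{2} — sig = (2;(1,1))
  P={1,5}:  v_{1} + v_{5} = v_{3} + 2·v_{4} — sig = (2;(1,2))
  P={5,6}:  v_{5} + v_{6} = v_{1} + 2·v_{4} — sig = (2;(1,2))
  P={6,7}:  v_{6} + v_{7} = 3·v_{2} + v_{4} — sig = (2;(1,3))
  P={1,7}:  v_{1} + v_{7} = 2·v_{2} — sig = (2;(2))
  P={3,6}:  v_{3} + v_{6} = 2·v_{1} — sig = (2;(2))
  P={3,5,7}:  v_{3} + v_{5} + v_{7} = 0 — sig = (3;())
  P={1,2,4}:  v_{1} + v_{2} + v_{4} = v_{6} — sig = (3;(1))
  P={2,3,4}:  v_{2} + v_{3} + v_{4} = v_{1} — sig = (3;(1))
  P={3,4,7}:  v_{3} + v_{4} + v_{7} = v_{2} — sig = (3;(1))

Sorted signature multiset PRS(X):
{ (2;()),  (2;(1)),  (2;(1,1)) ×3,  (2;(1,2)) ×2,  (2;(1,3)),  (2;(2)) ×2,  (3;()),  (3;(1)) ×3 }


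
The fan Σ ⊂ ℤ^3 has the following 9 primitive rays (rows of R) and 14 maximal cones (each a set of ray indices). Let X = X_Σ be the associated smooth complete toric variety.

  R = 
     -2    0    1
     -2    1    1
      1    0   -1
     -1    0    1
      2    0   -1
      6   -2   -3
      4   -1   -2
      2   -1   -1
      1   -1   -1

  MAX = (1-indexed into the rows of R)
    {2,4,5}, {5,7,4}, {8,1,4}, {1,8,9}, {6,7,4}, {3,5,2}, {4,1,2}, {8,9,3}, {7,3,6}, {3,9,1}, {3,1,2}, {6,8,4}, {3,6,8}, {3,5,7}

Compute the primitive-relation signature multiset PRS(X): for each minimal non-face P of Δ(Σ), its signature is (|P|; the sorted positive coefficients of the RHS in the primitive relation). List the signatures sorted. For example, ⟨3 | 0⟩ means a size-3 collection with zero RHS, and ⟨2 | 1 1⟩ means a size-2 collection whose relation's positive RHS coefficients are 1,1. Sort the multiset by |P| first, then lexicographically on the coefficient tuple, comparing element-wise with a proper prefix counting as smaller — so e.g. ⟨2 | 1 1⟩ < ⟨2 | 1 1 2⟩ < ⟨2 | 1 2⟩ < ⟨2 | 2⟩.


Primitive collections (16):

  P = {1,5}:  v_{1} + v_{5} = 0  ⇒ sig = ⟨2 | 0⟩
  P = {2,8}:  v_{2} + v_{8} = 0  ⇒ sig = ⟨2 | 0⟩
  P = {3,4}:  v_{3} + v_{4} = 0  ⇒ sig = ⟨2 | 0⟩
  P = {1,7}:  v_{1} + v_{7} = v_{8}  ⇒ sig = ⟨2 | 1⟩
  P = {2,6}:  v_{2} + v_{6} = v_{7}  ⇒ sig = ⟨2 | 1⟩
  P = {2,7}:  v_{2} + v_{7} = v_{5}  ⇒ sig = ⟨2 | 1⟩
  P = {5,8}:  v_{5} + v_{8} = v_{7}  ⇒ sig = ⟨2 | 1⟩
  P = {7,8}:  v_{7} + v_{8} = v_{6}  ⇒ sig = ⟨2 | 1⟩
  P = {2,9}:  v_{2} + v_{9} = v_{1} + v_{3}  ⇒ sig = ⟨2 | 1 1⟩
  P = {4,9}:  v_{4} + v_{9} = v_{1} + v_{8}  ⇒ sig = ⟨2 | 1 1⟩
  P = {5,9}:  v_{5} + v_{9} = v_{3} + v_{8}  ⇒ sig = ⟨2 | 1 1⟩
  P = {7,9}:  v_{7} + v_{9} = v_{3} + 2·v_{8}  ⇒ sig = ⟨2 | 1 2⟩
  P = {6,9}:  v_{6} + v_{9} = v_{3} + 3·v_{8}  ⇒ sig = ⟨2 | 1 3⟩
  P = {1,6}:  v_{1} + v_{6} = 2·v_{8}  ⇒ sig = ⟨2 | 2⟩
  P = {5,6}:  v_{5} + v_{6} = 2·v_{7}  ⇒ sig = ⟨2 | 2⟩
  P = {1,3,8}:  v_{1} + v_{3} + v_{8} = v_{9}  ⇒ sig = ⟨3 | 1⟩

Signatures (|P|; sorted positive RHS coefficients), sorted:
[⟨2 | 0⟩, ⟨2 | 0⟩, ⟨2 | 0⟩, ⟨2 | 1⟩, ⟨2 | 1⟩, ⟨2 | 1⟩, ⟨2 | 1⟩, ⟨2 | 1⟩, ⟨2 | 1 1⟩, ⟨2 | 1 1⟩, ⟨2 | 1 1⟩, ⟨2 | 1 2⟩, ⟨2 | 1 3⟩, ⟨2 | 2⟩, ⟨2 | 2⟩, ⟨3 | 1⟩]


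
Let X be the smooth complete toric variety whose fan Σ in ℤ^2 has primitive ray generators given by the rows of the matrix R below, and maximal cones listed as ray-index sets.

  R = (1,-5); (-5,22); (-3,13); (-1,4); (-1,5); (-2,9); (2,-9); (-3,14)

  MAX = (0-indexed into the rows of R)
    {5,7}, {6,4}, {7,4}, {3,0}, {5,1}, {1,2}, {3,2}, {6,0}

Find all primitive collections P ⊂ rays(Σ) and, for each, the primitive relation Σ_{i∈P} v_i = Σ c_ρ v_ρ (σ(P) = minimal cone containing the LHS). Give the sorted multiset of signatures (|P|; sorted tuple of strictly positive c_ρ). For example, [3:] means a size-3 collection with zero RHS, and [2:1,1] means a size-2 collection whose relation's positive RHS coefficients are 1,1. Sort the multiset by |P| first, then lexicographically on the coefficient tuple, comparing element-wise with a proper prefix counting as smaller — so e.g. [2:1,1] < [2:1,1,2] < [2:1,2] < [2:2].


20 collections generate NE(X_Σ); each relation:

  P={0,4}:  v_{0} + v_{4} = 0  so sig = [2:]
  P={5,6}:  v_{5} + v_{6} = 0  so sig = [2:]
  P={0,5}:  v_{0} + v_{5} = v_{3}  so sig = [2:1]
  P={0,7}:  v_{0} + v_{7} = v_{5}  so sig = [2:1]
  P={1,6}:  v_{1} + v_{6} = v_{2}  so sig = [2:1]
  P={2,5}:  v_{2} + v_{5} = v_{1}  so sig = [2:1]
  P={2,6}:  v_{2} + v_{6} = v_{3}  so sig = [2:1]
  P={3,4}:  v_{3} + v_{4} = v_{5}  so sig = [2:1]
  P={3,5}:  v_{3} + v_{5} = v_{2}  so sig = [2:1]
  P={3,6}:  v_{3} + v_{6} = v_{0}  so sig = [2:1]
  P={4,5}:  v_{4} + v_{5} = v_{7}  so sig = [2:1]
  P={6,7}:  v_{6} + v_{7} = v_{4}  so sig = [2:1]
  P={0,1}:  v_{0} + v_{1} = v_{2} + v_{3}  so sig = [2:1,1]
  P={0,2}:  v_{0} + v_{2} = 2·v_{3}  so sig = [2:2]
  P={1,3}:  v_{1} + v_{3} = 2·v_{2}  so sig = [2:2]
  P={2,4}:  v_{2} + v_{4} = 2·v_{5}  so sig = [2:2]
  P={3,7}:  v_{3} + v_{7} = 2·v_{5}  so sig = [2:2]
  P={1,4}:  v_{1} + v_{4} = 3·v_{5}  so sig = [2:3]
  P={2,7}:  v_{2} + v_{7} = 3·v_{5}  so sig = [2:3]
  P={1,7}:  v_{1} + v_{7} = 4·v_{5}  so sig = [2:4]

Signatures (|P|; sorted positive RHS coefficients), sorted:
{ [2:] ×2,  [2:1] ×10,  [2:1,1],  [2:2] ×4,  [2:3] ×2,  [2:4] }


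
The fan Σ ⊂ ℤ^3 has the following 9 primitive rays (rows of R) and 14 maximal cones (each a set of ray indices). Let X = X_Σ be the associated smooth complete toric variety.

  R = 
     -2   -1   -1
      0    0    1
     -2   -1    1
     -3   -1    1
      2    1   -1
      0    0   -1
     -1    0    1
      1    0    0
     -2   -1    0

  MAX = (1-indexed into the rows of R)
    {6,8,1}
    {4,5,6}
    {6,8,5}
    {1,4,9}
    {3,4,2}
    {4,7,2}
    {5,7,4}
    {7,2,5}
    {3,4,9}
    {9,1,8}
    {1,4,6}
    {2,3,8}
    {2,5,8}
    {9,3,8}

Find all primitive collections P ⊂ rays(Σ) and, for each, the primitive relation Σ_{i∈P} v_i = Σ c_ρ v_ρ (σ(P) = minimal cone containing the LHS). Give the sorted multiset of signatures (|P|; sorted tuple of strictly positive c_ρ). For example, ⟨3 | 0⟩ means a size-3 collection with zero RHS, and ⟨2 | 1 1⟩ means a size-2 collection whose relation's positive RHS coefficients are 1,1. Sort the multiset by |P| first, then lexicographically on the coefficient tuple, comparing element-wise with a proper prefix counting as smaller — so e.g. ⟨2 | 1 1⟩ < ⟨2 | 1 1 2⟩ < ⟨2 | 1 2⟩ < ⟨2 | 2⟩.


Δ(Σ) — 9 vertices, 16 min non-faces:

  • {2,6}:  v_{2} + v_{6} = 0  so sig = ⟨2 | 0⟩
  • {3,5}:  v_{3} + v_{5} = 0  so sig = ⟨2 | 0⟩
  • {1,2}:  v_{1} + v_{2} = v_{9}  so sig = ⟨2 | 1⟩
  • {2,9}:  v_{2} + v_{9} = v_{3}  so sig = ⟨2 | 1⟩
  • {3,6}:  v_{3} + v_{6} = v_{9}  so sig = ⟨2 | 1⟩
  • {4,8}:  v_{4} + v_{8} = v_{3}  so sig = ⟨2 | 1⟩
  • {5,9}:  v_{5} + v_{9} = v_{6}  so sig = ⟨2 | 1⟩
  • {6,9}:  v_{6} + v_{9} = v_{1}  so sig = ⟨2 | 1⟩
  • {7,8}:  v_{7} + v_{8} = v_{2}  so sig = ⟨2 | 1⟩
  • {7,9}:  v_{7} + v_{9} = v_{4}  so sig = ⟨2 | 1⟩
  • {1,7}:  v_{1} + v_{7} = v_{4} + v_{6}  so sig = ⟨2 | 1 1⟩
  • {3,7}:  v_{3} + v_{7} = v_{2} + v_{4}  so sig = ⟨2 | 1 1⟩
  • {6,7}:  v_{6} + v_{7} = v_{4} + v_{5}  so sig = ⟨2 | 1 1⟩
  • {1,3}:  v_{1} + v_{3} = 2·v_{9}  so sig = ⟨2 | 2⟩
  • {1,5}:  v_{1} + v_{5} = 2·v_{6}  so sig = ⟨2 | 2⟩
  • {2,4,5}:  v_{2} + v_{4} + v_{5} = v_{7}  so sig = ⟨3 | 1⟩

Sorted signature multiset PRS(X):
    |P|=2: 15 collections, coeffs (), (), (1), (1), (1), (1), (1), (1), (1), (1), (1,1), (1,1), (1,1), (2), (2)
    |P|=3: 1 collection, coeffs (1)


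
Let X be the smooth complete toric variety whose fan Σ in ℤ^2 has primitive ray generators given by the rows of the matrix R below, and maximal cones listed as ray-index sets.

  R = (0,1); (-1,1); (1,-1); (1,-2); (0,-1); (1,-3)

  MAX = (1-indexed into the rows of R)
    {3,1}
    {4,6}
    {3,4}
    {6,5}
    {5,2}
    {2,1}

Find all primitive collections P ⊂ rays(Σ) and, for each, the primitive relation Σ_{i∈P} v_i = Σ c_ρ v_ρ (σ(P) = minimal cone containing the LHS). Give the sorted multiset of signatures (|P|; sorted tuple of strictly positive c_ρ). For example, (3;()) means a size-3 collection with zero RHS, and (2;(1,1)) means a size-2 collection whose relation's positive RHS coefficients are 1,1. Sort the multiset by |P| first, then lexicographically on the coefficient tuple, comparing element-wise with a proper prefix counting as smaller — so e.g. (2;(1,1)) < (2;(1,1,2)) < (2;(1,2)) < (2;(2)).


Minimal non-faces — 9 found among 6 rays, 6 max cones:

  P={1,5}:  v_{1} + v_{5} = 0  so sig = (2;())
  P={2,3}:  v_{2} + v_{3} = 0  so sig = (2;())
  P={1,4}:  v_{1} + v_{4} = v_{3}  so sig = (2;(1))
  P={1,6}:  v_{1} + v_{6} = v_{4}  so sig = (2;(1))
  P={2,4}:  v_{2} + v_{4} = v_{5}  so sig = (2;(1))
  P={3,5}:  v_{3} + v_{5} = v_{4}  so sig = (2;(1))
  P={4,5}:  v_{4} + v_{5} = v_{6}  so sig = (2;(1))
  P={2,6}:  v_{2} + v_{6} = 2·v_{5}  so sig = (2;(2))
  P={3,6}:  v_{3} + v_{6} = 2·v_{4}  so sig = (2;(2))

Signatures (|P|; sorted positive RHS coefficients), sorted:
{ (2;()) ×2,  (2;(1)) ×5,  (2;(2)) ×2 }


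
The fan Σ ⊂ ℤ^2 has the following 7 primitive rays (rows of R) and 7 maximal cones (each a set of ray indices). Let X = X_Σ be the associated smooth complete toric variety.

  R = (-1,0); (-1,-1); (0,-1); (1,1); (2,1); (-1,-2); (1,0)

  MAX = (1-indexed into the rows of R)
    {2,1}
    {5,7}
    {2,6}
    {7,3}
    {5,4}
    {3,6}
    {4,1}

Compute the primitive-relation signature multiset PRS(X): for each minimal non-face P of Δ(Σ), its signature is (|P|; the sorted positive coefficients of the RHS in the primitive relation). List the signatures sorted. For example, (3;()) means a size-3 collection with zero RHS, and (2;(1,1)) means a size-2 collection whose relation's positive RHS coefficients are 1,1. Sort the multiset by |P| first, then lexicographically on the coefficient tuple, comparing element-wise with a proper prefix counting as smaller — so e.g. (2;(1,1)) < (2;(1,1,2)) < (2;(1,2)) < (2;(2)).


The 14 primitive collections of Σ (r=7, n=2):

  • {1,7}:  v_{1} + v_{7} = 0  so sig = (2;())
  • {2,4}:  v_{2} + v_{4} = 0  so sig = (2;())
  • {1,3}:  v_{1} + v_{3} = v_{2}  so sig = (2;(1))
  • {1,5}:  v_{1} + v_{5} = v_{4}  so sig = (2;(1))
  • {2,3}:  v_{2} + v_{3} = v_{6}  so sig = (2;(1))
  • {2,5}:  v_{2} + v_{5} = v_{7}  so sig = (2;(1))
  • {2,7}:  v_{2} + v_{7} = v_{3}  so sig = (2;(1))
  • {3,4}:  v_{3} + v_{4} = v_{7}  so sig = (2;(1))
  • {4,6}:  v_{4} + v_{6} = v_{3}  so sig = (2;(1))
  • {4,7}:  v_{4} + v_{7} = v_{5}  so sig = (2;(1))
  • {5,6}:  v_{5} + v_{6} = v_{3} + v_{7}  so sig = (2;(1,1))
  • {1,6}:  v_{1} + v_{6} = 2·v_{2}  so sig = (2;(2))
  • {3,5}:  v_{3} + v_{5} = 2·v_{7}  so sig = (2;(2))
  • {6,7}:  v_{6} + v_{7} = 2·v_{3}  so sig = (2;(2))

Hence PRS(X_Σ) =
    (2;())
    (2;())
    (2;(1))
    (2;(1))
    (2;(1))
    (2;(1))
    (2;(1))
    (2;(1))
    (2;(1))
    (2;(1))
    (2;(1,1))
    (2;(2))
    (2;(2))
    (2;(2))


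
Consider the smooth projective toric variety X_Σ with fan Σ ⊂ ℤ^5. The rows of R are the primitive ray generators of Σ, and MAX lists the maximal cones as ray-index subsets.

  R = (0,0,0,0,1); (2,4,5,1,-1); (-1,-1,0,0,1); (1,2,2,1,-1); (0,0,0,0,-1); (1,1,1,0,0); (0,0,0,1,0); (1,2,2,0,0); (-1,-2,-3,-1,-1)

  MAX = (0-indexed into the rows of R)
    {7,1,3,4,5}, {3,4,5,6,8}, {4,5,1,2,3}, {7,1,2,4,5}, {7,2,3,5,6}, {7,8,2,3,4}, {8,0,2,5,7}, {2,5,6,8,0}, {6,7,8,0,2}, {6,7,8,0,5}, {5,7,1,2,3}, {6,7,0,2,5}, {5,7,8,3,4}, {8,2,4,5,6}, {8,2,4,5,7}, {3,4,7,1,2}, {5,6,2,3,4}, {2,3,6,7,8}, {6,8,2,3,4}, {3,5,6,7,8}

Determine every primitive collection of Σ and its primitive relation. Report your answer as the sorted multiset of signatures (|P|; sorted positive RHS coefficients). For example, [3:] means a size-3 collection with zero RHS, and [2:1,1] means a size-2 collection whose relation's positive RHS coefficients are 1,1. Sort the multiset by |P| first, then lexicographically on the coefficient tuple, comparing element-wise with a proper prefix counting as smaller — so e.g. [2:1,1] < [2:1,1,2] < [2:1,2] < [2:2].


Σ has 9 primitive collections:

  {0,4}:  v_{0} + v_{4} = 0  ⇒ sig = [2:]
  {0,3}:  v_{0} + v_{3} = v_{6} + v_{7}  ⇒ sig = [2:1,1]
  {0,1}:  v_{0} + v_{1} = v_{2} + v_{3} + v_{5} + v_{7}  ⇒ sig = [2:1,1,1,1]
  {1,6}:  v_{1} + v_{6} = v_{2} + 2·v_{3} + v_{5}  ⇒ sig = [2:1,1,2]
  {1,8}:  v_{1} + v_{8} = 2·v_{4} + v_{7}  ⇒ sig = [2:1,2]
  {4,6,7}:  v_{4} + v_{6} + v_{7} = v_{3}  ⇒ sig = [3:1]
  {2,3,5,8}:  v_{2} + v_{3} + v_{5} + v_{8} = v_{4}  ⇒ sig = [4:1]
  {2,5,6,7,8}:  v_{2} + v_{5} + v_{6} + v_{7} + v_{8} = 0  ⇒ sig = [5:]
  {2,3,4,5,7}:  v_{2} + v_{3} + v_{4} + v_{5} + v_{7} = v_{1}  ⇒ sig = [5:1]

Hence PRS(X_Σ) =
[[2:], [2:1,1], [2:1,1,1,1], [2:1,1,2], [2:1,2], [3:1], [4:1], [5:], [5:1]]


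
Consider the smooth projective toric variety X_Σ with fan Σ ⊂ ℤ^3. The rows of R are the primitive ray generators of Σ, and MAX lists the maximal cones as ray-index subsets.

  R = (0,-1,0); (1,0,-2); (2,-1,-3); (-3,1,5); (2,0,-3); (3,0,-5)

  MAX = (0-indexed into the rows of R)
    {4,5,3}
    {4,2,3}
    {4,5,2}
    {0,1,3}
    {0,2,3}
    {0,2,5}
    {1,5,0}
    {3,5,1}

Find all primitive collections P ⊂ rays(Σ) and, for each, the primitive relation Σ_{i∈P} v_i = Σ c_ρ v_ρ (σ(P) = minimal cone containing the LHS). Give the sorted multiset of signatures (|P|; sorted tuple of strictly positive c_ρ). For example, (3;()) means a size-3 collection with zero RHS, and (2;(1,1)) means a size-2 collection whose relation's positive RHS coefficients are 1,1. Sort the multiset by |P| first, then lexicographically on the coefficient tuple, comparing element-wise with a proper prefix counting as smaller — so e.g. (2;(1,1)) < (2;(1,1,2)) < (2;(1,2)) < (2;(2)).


5 minimal non-faces of Δ(Σ) (on 6 rays):

  P={0,4}:  v_{0} + v_{4} = v_{2}  →  sig = (2;(1))
  P={1,4}:  v_{1} + v_{4} = v_{5}  →  sig = (2;(1))
  P={1,2}:  v_{1} + v_{2} = v_{0} + v_{5}  →  sig = (2;(1,1))
  P={0,3,5}:  v_{0} + v_{3} + v_{5} = 0  →  sig = (3;())
  P={2,3,5}:  v_{2} + v_{3} + v_{5} = v_{4}  →  sig = (3;(1))

Signatures (|P|; sorted positive RHS coefficients), sorted:
    (2;(1))
    (2;(1))
    (2;(1,1))
    (3;())
    (3;(1))
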